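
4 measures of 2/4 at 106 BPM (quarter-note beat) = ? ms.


Let's work it out.
Quarter-note beat duration = 60000 / 106 ms
Beats per measure (2/4) = 2
One measure = 2 × 60000 / 106 = 120000 / 106 ms
4 measures = 4 × 120000 / 106 = 480000 / 106
= 4528.3 ms


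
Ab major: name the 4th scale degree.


Let's work it out.
Major scale pattern: W-W-H-W-W-W-H (2-2-1-2-2-2-1 semitones)
Starting from Ab:
  Ab + 2 semitones → Bb
  Bb + 2 semitones → C
  C + 1 semitone → Db
  Db + 2 semitones → Eb
  Eb + 2 semitones → F
  F + 2 semitones → G
  G + 1 semitone → Ab
Scale: Ab Bb C Db Eb F G
Degree 4 = Db


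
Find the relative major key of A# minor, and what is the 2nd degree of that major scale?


The relative major shares the key signature and is a minor 3rd above the minor tonic
A minor 3rd above A# is C#
→ relative major of A# minor is C# major
C# major scale: C# D# E# F# G# A# B#
= C# major; 2nd degree = D#


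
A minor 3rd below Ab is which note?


A 3rd spans 3 letter names, so from A we land on F
A minor 3rd = 3 semitones below Ab
Spell F at that pitch: F
= F


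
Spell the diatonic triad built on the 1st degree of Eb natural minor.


Eb natural minor scale: Eb F Gb Ab Bb Cb Db
Diatonic triad on degree 1 stacks scale notes 1, 3, 5: Eb Gb Bb
Eb→Gb = 3 semitones; Eb→Bb = 7 semitones → minor triad
= Eb Gb Bb (minor)


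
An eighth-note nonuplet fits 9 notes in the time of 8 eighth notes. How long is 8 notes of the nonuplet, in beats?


Solution.
Nonuplet: 9 notes occupy the space of 8 eighth notes
Space = 8 × 1/2 = 4 beats
Each nonuplet note = 4 / 9 = 4/9 beats
8 notes = 8 × 4/9 = 32/9
= 32/9 beats


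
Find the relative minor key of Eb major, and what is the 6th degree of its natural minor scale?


The relative minor shares the major's key signature and starts on its 6th degree
6th degree = a major 6th above the tonic; a major 6th above Eb is C
→ relative minor of Eb major is C minor
C natural minor scale: C D Eb F G Ab Bb
= C minor; 6th degree = Ab


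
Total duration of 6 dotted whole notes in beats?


Base whole note = 4 beats
Dot 1 adds half the previous value: +2
One dotted whole = 4 + 2 = 6
6 of them = 6 × 6 = 36
= 36 beats


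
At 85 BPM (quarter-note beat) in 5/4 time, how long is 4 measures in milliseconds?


Quarter-note beat duration = 60000 / 85 ms
Beats per measure (5/4) = 5
One measure = 5 × 60000 / 85 = 300000 / 85 ms
4 measures = 4 × 300000 / 85 = 1200000 / 85
= 14117.6 ms


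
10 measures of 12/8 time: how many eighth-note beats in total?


Solution.
Time signature 12/8: the bottom number 8 means the eighth note gets one count
The top number 12 means 12 eighth-note beats per measure
Total = 12 × 10 measures
= 120 eighth-note beats


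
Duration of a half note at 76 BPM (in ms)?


One quarter-note beat = 60000 / BPM = 60000 / 76 ms
Half note = 2 × quarter note
Duration = 2 × 60000 / 76 = 120000 / 76
= 1578.9 ms


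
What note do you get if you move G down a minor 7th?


minor 7th: 7 letter names, 10 semitones
Letter: G - 6 → A
Pitch: G - 10 semitones, spelled as an A → A
= A


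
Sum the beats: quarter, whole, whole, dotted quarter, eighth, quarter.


Beat values:
  quarter = 1 beat
  whole = 4 beats
  whole = 4 beats
  dotted quarter = 1.5 beats
  eighth = 0.5 beats
  quarter = 1 beat
Sum = 1 + 4 + 4 + 1.5 + 0.5 + 1
= 12 beats


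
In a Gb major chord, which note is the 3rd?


Major triad = root + major 3rd (4 semitones) + perfect 5th (7 semitones)
A triad on Gb stacks thirds, so the chord tones use letter names G-B-D
Root: Gb
Major 3rd above Gb: Bb
Perfect 5th above Gb: Db
The 3rd = Bb


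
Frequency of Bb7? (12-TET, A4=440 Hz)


f = 440 × 2^(n/12) where n = semitones from A4
Bb7: 37 semitones from A4
f = 440 × 2^(37/12)
f = 3729.31 Hz


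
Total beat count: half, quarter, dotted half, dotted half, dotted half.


Solution.
Beat values:
  half = 2 beats
  quarter = 1 beat
  dotted half = 3 beats
  dotted half = 3 beats
  dotted half = 3 beats
Sum = 2 + 1 + 3 + 3 + 3
= 12 beats


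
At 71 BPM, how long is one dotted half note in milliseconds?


Reasoning:
One quarter-note beat = 60000 / BPM = 60000 / 71 ms
Dotted half note = 3 × quarter note
Duration = 3 × 60000 / 71 = 180000 / 71
= 2535.2 ms


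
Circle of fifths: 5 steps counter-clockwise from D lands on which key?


Reasoning:
Each counter-clockwise step moves down a perfect 5th (= up a perfect 4th)
From D: D → G → C → F → Bb → Eb
= Eb


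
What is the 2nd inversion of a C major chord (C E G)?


Root position: C E G
2nd inversion: move root and 3rd up an octave
Bass note: G
Notes (bottom to top) = G C E


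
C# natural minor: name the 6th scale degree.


Reasoning:
Natural minor scale pattern: W-H-W-W-H-W-W (2-1-2-2-1-2-2 semitones)
Starting from C#:
  C# + 2 semitones → D#
  D# + 1 semitone → E
  E + 2 semitones → F#
  F# + 2 semitones → G#
  G# + 1 semitone → A
  A + 2 semitones → B
  B + 2 semitones → C#
Scale: C# D# E F# G# A B
Degree 6 = A


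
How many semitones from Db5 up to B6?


Let's work it out.
Absolute semitone position = octave×12 + chromatic position
Db5: 5×12 + 1 = 61
B6: 6×12 + 11 = 83
Difference = 83 - 61 = 22
= 22 semitones


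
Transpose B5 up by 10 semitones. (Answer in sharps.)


Reasoning:
B5: chromatic position 11 in octave 5 → absolute = 5×12 + 11 = 71
Transpose up 10: 71 + 10 = 81
81 = 6×12 + 9 → A in octave 6
Result = A6


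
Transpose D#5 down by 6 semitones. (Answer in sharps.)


D#5: chromatic position 3 in octave 5 → absolute = 5×12 + 3 = 63
Transpose down 6: 63 - 6 = 57
57 = 4×12 + 9 → A in octave 4
Result = A4


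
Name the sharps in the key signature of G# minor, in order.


Solution.
Sharp minor keys follow the circle of fifths: A(0), E(1), B(2), F#(3), C#(4), G#(5), D#(6), A#(7)
G# minor has 5 sharps
Order of sharps: F# C# G# D# A# E# B# → first 5: F#, C#, G#, D#, A#
= F#, C#, G#, D#, A#


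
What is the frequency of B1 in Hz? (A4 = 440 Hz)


Solution.
f = 440 × 2^(n/12) where n = semitones from A4
B1: -34 semitones from A4
f = 440 × 2^(-34/12)
f = 61.74 Hz


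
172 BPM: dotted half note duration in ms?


Let's work it out.
One quarter-note beat = 60000 / BPM = 60000 / 172 ms
Dotted half note = 3 × quarter note
Duration = 3 × 60000 / 172 = 180000 / 172
= 1046.5 ms


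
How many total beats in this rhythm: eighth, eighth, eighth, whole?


Beat values:
  eighth = 0.5 beats
  eighth = 0.5 beats
  eighth = 0.5 beats
  whole = 4 beats
Sum = 0.5 + 0.5 + 0.5 + 4
= 5.5 beats


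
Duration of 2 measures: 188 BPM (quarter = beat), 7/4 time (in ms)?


Working:
Quarter-note beat duration = 60000 / 188 ms
Beats per measure (7/4) = 7
One measure = 7 × 60000 / 188 = 420000 / 188 ms
2 measures = 2 × 420000 / 188 = 840000 / 188
= 4468.1 ms


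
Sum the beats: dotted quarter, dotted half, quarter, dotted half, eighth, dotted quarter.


Beat values:
  dotted quarter = 1.5 beats
  dotted half = 3 beats
  quarter = 1 beat
  dotted half = 3 beats
  eighth = 0.5 beats
  dotted quarter = 1.5 beats
Sum = 1.5 + 3 + 1 + 3 + 0.5 + 1.5
= 10.5 beats


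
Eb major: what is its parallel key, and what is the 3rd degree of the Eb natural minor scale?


Reasoning:
Parallel keys share the same tonic but differ in mode
Eb major → parallel is Eb minor
Eb natural minor scale: Eb F Gb Ab Bb Cb Db
= Eb minor; 3rd degree = Gb


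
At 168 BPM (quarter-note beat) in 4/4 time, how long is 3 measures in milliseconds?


Working:
Quarter-note beat duration = 60000 / 168 ms
Beats per measure (4/4) = 4
One measure = 4 × 60000 / 168 = 240000 / 168 ms
3 measures = 3 × 240000 / 168 = 720000 / 168
= 4285.7 ms


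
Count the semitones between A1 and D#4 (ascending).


Let's work it out.
Absolute semitone position = octave×12 + chromatic position
A1: 1×12 + 9 = 21
D#4: 4×12 + 3 = 51
Difference = 51 - 21 = 30
= 30 semitones


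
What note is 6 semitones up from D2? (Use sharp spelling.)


Step by step:
D2: chromatic position 2 in octave 2 → absolute = 2×12 + 2 = 26
Transpose up 6: 26 + 6 = 32
32 = 2×12 + 8 → G# in octave 2
Result = G#2


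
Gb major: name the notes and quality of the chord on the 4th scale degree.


Gb major scale: Gb Ab Bb Cb Db Eb F
Diatonic triad on degree 4 stacks scale notes 4, 6, 1: Cb Eb Gb
Cb→Eb = 4 semitones; Cb→Gb = 7 semitones → major triad
= Cb Eb Gb (major)


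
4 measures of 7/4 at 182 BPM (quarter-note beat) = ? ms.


Working:
Quarter-note beat duration = 60000 / 182 ms
Beats per measure (7/4) = 7
One measure = 7 × 60000 / 182 = 420000 / 182 ms
4 measures = 4 × 420000 / 182 = 1680000 / 182
= 9230.8 ms


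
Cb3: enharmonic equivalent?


Enharmonic notes sound the same pitch but are spelled with different letter names
Cb and B name the same pitch class
Octave numbers change at C, so Cb3 = B2
= B2


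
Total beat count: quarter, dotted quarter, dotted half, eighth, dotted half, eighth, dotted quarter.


Step by step:
Beat values:
  quarter = 1 beat
  dotted quarter = 1.5 beats
  dotted half = 3 beats
  eighth = 0.5 beats
  dotted half = 3 beats
  eighth = 0.5 beats
  dotted quarter = 1.5 beats
Sum = 1 + 1.5 + 3 + 0.5 + 3 + 0.5 + 1.5
= 11 beats


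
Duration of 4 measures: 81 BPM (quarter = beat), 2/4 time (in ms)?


Reasoning:
Quarter-note beat duration = 60000 / 81 ms
Beats per measure (2/4) = 2
One measure = 2 × 60000 / 81 = 120000 / 81 ms
4 measures = 4 × 120000 / 81 = 480000 / 81
= 5925.9 ms


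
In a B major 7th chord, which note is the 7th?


Solution.
Major 7th chord = root + major 3rd + perfect 5th + major 7th
Seventh chords stack in thirds, so the letter names are B-D-F-A
Root: B
Major 3rd above B: D#
Perfect 5th above B: F#
Major 7th above B: A#
The 7th = A#


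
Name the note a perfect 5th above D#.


Let's work it out.
A 5th spans 5 letter names, so from D we land on A
A perfect 5th = 7 semitones above D#
Spell A at that pitch: A#
= A#


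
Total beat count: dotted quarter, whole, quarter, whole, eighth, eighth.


Beat values:
  dotted quarter = 1.5 beats
  whole = 4 beats
  quarter = 1 beat
  whole = 4 beats
  eighth = 0.5 beats
  eighth = 0.5 beats
Sum = 1.5 + 4 + 1 + 4 + 0.5 + 0.5
= 11.5 beats


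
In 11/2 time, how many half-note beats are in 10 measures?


Solution.
Time signature 11/2: the bottom number 2 means the half note gets one count
The top number 11 means 11 half-note beats per measure
Total = 11 × 10 measures
= 110 half-note beats


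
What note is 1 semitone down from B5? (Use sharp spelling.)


Working:
B5: chromatic position 11 in octave 5 → absolute = 5×12 + 11 = 71
Transpose down 1: 71 - 1 = 70
70 = 5×12 + 10 → A# in octave 5
Result = A#5


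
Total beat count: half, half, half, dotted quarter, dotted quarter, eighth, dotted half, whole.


Solution.
Beat values:
  half = 2 beats
  half = 2 beats
  half = 2 beats
  dotted quarter = 1.5 beats
  dotted quarter = 1.5 beats
  eighth = 0.5 beats
  dotted half = 3 beats
  whole = 4 beats
Sum = 2 + 2 + 2 + 1.5 + 1.5 + 0.5 + 3 + 4
= 16.5 beats


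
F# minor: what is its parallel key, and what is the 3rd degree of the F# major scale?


Working:
Parallel keys share the same tonic but differ in mode
F# minor → parallel is F# major
F# major scale: F# G# A# B C# D# E#
= F# major; 3rd degree = A#


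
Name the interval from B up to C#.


Solution.
Letter names: B → C spans 2 letter names → a 2nd
Semitones: B → C# = 2 half-steps
A 2nd of 2 semitones is a major 2nd
= major 2nd


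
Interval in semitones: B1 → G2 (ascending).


Absolute semitone position = octave×12 + chromatic position
B1: 1×12 + 11 = 23
G2: 2×12 + 7 = 31
Difference = 31 - 23 = 8
= 8 semitones


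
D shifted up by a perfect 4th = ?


Solution.
perfect 4th: 4 letter names, 5 semitones
Letter: D + 3 → G
Pitch: D + 5 semitones, spelled as a G → G
= G


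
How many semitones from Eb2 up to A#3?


Absolute semitone position = octave×12 + chromatic position
Eb2: 2×12 + 3 = 27
A#3: 3×12 + 10 = 46
Difference = 46 - 27 = 19
= 19 semitones


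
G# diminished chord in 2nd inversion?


Step by step:
Root position: G# B D
2nd inversion: move root and 3rd up an octave
Bass note: D
Notes (bottom to top) = D G# B


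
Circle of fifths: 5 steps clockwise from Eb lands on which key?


Step by step:
Each clockwise step on the circle of fifths moves up a perfect 5th
From Eb: Eb → Bb → F → C → G → D
= D


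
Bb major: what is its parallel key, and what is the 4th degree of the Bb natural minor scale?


Step by step:
Parallel keys share the same tonic but differ in mode
Bb major → parallel is Bb minor
Bb natural minor scale: Bb C Db Eb F Gb Ab
= Bb minor; 4th degree = Eb


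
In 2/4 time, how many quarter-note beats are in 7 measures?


Solution.
Time signature 2/4: the bottom number 4 means the quarter note gets one count
The top number 2 means 2 quarter-note beats per measure
Total = 2 × 7 measures
= 14 quarter-note beats


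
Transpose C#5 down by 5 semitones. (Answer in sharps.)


Solution.
C#5: chromatic position 1 in octave 5 → absolute = 5×12 + 1 = 61
Transpose down 5: 61 - 5 = 56
56 = 4×12 + 8 → G# in octave 4
Result = G#4


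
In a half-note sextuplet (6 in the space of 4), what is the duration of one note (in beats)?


Working:
Sextuplet: 6 notes occupy the space of 4 half notes
Space = 4 × 2 = 8 beats
Each sextuplet note = 8 / 6 = 4/3 beats
= 4/3 beats


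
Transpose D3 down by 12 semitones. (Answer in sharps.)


Solution.
D3: chromatic position 2 in octave 3 → absolute = 3×12 + 2 = 38
Transpose down 12: 38 - 12 = 26
26 = 2×12 + 2 → D in octave 2
Result = D2


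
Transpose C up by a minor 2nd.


Reasoning:
minor 2nd: 2 letter names, 1 semitones
Letter: C + 1 → D
Pitch: C + 1 semitones, spelled as a D → Db
= Db


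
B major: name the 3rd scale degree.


Let's work it out.
Major scale pattern: W-W-H-W-W-W-H (2-2-1-2-2-2-1 semitones)
Starting from B:
  B + 2 semitones → C#
  C# + 2 semitones → D#
  D# + 1 semitone → E
  E + 2 semitones → F#
  F# + 2 semitones → G#
  G# + 2 semitones → A#
  A# + 1 semitone → B
Scale: B C# D# E F# G# A#
Degree 3 = D#


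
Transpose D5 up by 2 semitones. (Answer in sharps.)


D5: chromatic position 2 in octave 5 → absolute = 5×12 + 2 = 62
Transpose up 2: 62 + 2 = 64
64 = 5×12 + 4 → E in octave 5
Result = E5


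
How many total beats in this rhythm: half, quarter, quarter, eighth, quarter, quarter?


Working:
Beat values:
  half = 2 beats
  quarter = 1 beat
  quarter = 1 beat
  eighth = 0.5 beats
  quarter = 1 beat
  quarter = 1 beat
Sum = 2 + 1 + 1 + 0.5 + 1 + 1
= 6.5 beats


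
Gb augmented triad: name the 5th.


Let's work it out.
Augmented triad = root + major 3rd (4 semitones) + augmented 5th (8 semitones)
A triad on Gb stacks thirds, so the chord tones use letter names G-B-D
Root: Gb
Major 3rd above Gb: Bb
Augmented 5th above Gb: D
The 5th = D


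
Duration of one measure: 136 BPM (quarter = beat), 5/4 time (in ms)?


Step by step:
Quarter-note beat duration = 60000 / 136 ms
Beats per measure (5/4) = 5
One measure = 5 × 60000 / 136 = 300000 / 136 ms
= 2205.9 ms


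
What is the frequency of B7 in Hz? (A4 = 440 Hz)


Let's work it out.
f = 440 × 2^(n/12) where n = semitones from A4
B7: 38 semitones from A4
f = 440 × 2^(38/12)
f = 3951.07 Hz


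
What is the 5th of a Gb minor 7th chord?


Working:
Minor 7th chord = root + minor 3rd + perfect 5th + minor 7th
Seventh chords stack in thirds, so the letter names are G-B-D-F
Root: Gb
Minor 3rd above Gb: Bbb
Perfect 5th above Gb: Db
Minor 7th above Gb: Fb
The 5th = Db


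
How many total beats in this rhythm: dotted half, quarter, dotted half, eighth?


Beat values:
  dotted half = 3 beats
  quarter = 1 beat
  dotted half = 3 beats
  eighth = 0.5 beats
Sum = 3 + 1 + 3 + 0.5
= 7.5 beats


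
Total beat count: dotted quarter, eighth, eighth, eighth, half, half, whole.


Reasoning:
Beat values:
  dotted quarter = 1.5 beats
  eighth = 0.5 beats
  eighth = 0.5 beats
  eighth = 0.5 beats
  half = 2 beats
  half = 2 beats
  whole = 4 beats
Sum = 1.5 + 0.5 + 0.5 + 0.5 + 2 + 2 + 4
= 11 beats


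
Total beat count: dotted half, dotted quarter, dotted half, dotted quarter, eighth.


Let's work it out.
Beat values:
  dotted half = 3 beats
  dotted quarter = 1.5 beats
  dotted half = 3 beats
  dotted quarter = 1.5 beats
  eighth = 0.5 beats
Sum = 3 + 1.5 + 3 + 1.5 + 0.5
= 9.5 beats


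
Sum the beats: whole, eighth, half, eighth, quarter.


Beat values:
  whole = 4 beats
  eighth = 0.5 beats
  half = 2 beats
  eighth = 0.5 beats
  quarter = 1 beat
Sum = 4 + 0.5 + 2 + 0.5 + 1
= 8 beats


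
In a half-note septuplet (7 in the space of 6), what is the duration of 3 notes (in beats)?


Working:
Septuplet: 7 notes occupy the space of 6 half notes
Space = 6 × 2 = 12 beats
Each septuplet note = 12 / 7 = 12/7 beats
3 notes = 3 × 12/7 = 36/7
= 36/7 beats


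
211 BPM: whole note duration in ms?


Solution.
One quarter-note beat = 60000 / BPM = 60000 / 211 ms
Whole note = 4 × quarter note
Duration = 4 × 60000 / 211 = 240000 / 211
= 1137.4 ms


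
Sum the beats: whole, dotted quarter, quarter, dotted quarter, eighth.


Solution.
Beat values:
  whole = 4 beats
  dotted quarter = 1.5 beats
  quarter = 1 beat
  dotted quarter = 1.5 beats
  eighth = 0.5 beats
Sum = 4 + 1.5 + 1 + 1.5 + 0.5
= 8.5 beats


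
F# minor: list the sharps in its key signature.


Working:
Sharp minor keys follow the circle of fifths: A(0), E(1), B(2), F#(3), C#(4), G#(5), D#(6), A#(7)
F# minor has 3 sharps
Order of sharps: F# C# G# D# A# E# B# → first 3: F#, C#, G#
= F#, C#, G#


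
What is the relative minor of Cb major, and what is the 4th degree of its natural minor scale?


Working:
The relative minor shares the major's key signature and starts on its 6th degree
6th degree = a major 6th above the tonic; a major 6th above Cb is Ab
→ relative minor of Cb major is Ab minor
Ab natural minor scale: Ab Bb Cb Db Eb Fb Gb
= Ab minor; 4th degree = Db


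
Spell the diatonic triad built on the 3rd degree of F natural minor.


F natural minor scale: F G Ab Bb C Db Eb
Diatonic triad on degree 3 stacks scale notes 3, 5, 7: Ab C Eb
Ab→C = 4 semitones; Ab→Eb = 7 semitones → major triad
= Ab C Eb (major)


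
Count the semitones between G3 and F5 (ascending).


Absolute semitone position = octave×12 + chromatic position
G3: 3×12 + 7 = 43
F5: 5×12 + 5 = 65
Difference = 65 - 43 = 22
= 22 semitones


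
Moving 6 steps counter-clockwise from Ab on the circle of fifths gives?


Step by step:
Each counter-clockwise step moves down a perfect 5th (= up a perfect 4th)
From Ab: Ab → Db → F#/Gb → B → E → A → D
= D


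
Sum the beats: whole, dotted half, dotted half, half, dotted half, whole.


Beat values:
  whole = 4 beats
  dotted half = 3 beats
  dotted half = 3 beats
  half = 2 beats
  dotted half = 3 beats
  whole = 4 beats
Sum = 4 + 3 + 3 + 2 + 3 + 4
= 19 beats


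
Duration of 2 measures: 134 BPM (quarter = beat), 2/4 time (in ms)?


Quarter-note beat duration = 60000 / 134 ms
Beats per measure (2/4) = 2
One measure = 2 × 60000 / 134 = 120000 / 134 ms
2 measures = 2 × 120000 / 134 = 240000 / 134
= 1791.0 ms


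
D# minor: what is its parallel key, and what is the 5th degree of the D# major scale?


Working:
Parallel keys share the same tonic but differ in mode
D# minor → parallel is D# major
D# major scale: D# E# F## G# A# B# C##
= D# major; 5th degree = A#


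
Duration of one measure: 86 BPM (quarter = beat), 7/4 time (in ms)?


Reasoning:
Quarter-note beat duration = 60000 / 86 ms
Beats per measure (7/4) = 7
One measure = 7 × 60000 / 86 = 420000 / 86 ms
= 4883.7 ms


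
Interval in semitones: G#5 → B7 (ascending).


Let's work it out.
Absolute semitone position = octave×12 + chromatic position
G#5: 5×12 + 8 = 68
B7: 7×12 + 11 = 95
Difference = 95 - 68 = 27
= 27 semitones


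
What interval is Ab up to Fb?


Let's work it out.
Letter names: A → F spans 6 letter names → a 6th
Semitones: Ab → Fb = 8 half-steps
A 6th of 8 semitones is a minor 6th
= minor 6th


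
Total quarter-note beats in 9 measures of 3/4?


Time signature 3/4: the bottom number 4 means the quarter note gets one count
The top number 3 means 3 quarter-note beats per measure
Total = 3 × 9 measures
= 27 quarter-note beats


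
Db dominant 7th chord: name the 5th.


Dominant 7th chord = root + major 3rd + perfect 5th + minor 7th
Seventh chords stack in thirds, so the letter names are D-F-A-C
Root: Db
Major 3rd above Db: F
Perfect 5th above Db: Ab
Minor 7th above Db: Cb
The 5th = Ab


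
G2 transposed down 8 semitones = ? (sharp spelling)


Solution.
G2: chromatic position 7 in octave 2 → absolute = 2×12 + 7 = 31
Transpose down 8: 31 - 8 = 23
23 = 1×12 + 11 → B in octave 1
Result = B1


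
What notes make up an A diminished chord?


Diminished triad = root + minor 3rd (3 semitones) + diminished 5th (6 semitones)
A triad on A stacks thirds, so the chord tones use letter names A-C-E
Root: A
Minor 3rd above A: C
Diminished 5th above A: Eb
Chord = A C Eb


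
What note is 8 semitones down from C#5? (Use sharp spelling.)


Working:
C#5: chromatic position 1 in octave 5 → absolute = 5×12 + 1 = 61
Transpose down 8: 61 - 8 = 53
53 = 4×12 + 5 → F in octave 4
Result = F4


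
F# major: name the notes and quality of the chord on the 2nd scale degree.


Reasoning:
F# major scale: F# G# A# B C# D# E#
Diatonic triad on degree 2 stacks scale notes 2, 4, 6: G# B D#
G#→B = 3 semitones; G#→D# = 7 semitones → minor triad
= G# B D# (minor)


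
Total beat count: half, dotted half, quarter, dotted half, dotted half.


Solution.
Beat values:
  half = 2 beats
  dotted half = 3 beats
  quarter = 1 beat
  dotted half = 3 beats
  dotted half = 3 beats
Sum = 2 + 3 + 1 + 3 + 3
= 12 beats


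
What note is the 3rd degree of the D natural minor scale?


Let's work it out.
Natural minor scale pattern: W-H-W-W-H-W-W (2-1-2-2-1-2-2 semitones)
Starting from D:
  D + 2 semitones → E
  E + 1 semitone → F
  F + 2 semitones → G
  G + 2 semitones → A
  A + 1 semitone → Bb
  Bb + 2 semitones → C
  C + 2 semitones → D
Scale: D E F G A Bb C
Degree 3 = F


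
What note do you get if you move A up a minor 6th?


Solution.
minor 6th: 6 letter names, 8 semitones
Letter: A + 5 → F
Pitch: A + 8 semitones, spelled as an F → F
= F


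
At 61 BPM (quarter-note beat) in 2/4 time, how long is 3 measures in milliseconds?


Quarter-note beat duration = 60000 / 61 ms
Beats per measure (2/4) = 2
One measure = 2 × 60000 / 61 = 120000 / 61 ms
3 measures = 3 × 120000 / 61 = 360000 / 61
= 5901.6 ms


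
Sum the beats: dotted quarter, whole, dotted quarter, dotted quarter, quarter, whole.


Solution.
Beat values:
  dotted quarter = 1.5 beats
  whole = 4 beats
  dotted quarter = 1.5 beats
  dotted quarter = 1.5 beats
  quarter = 1 beat
  whole = 4 beats
Sum = 1.5 + 4 + 1.5 + 1.5 + 1 + 4
= 13.5 beats


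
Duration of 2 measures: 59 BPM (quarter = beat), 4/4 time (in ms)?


Working:
Quarter-note beat duration = 60000 / 59 ms
Beats per measure (4/4) = 4
One measure = 4 × 60000 / 59 = 240000 / 59 ms
2 measures = 2 × 240000 / 59 = 480000 / 59
= 8135.6 ms


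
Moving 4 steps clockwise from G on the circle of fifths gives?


Step by step:
Each clockwise step on the circle of fifths moves up a perfect 5th
From G: G → D → A → E → B
= B


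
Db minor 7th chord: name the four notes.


Let's work it out.
Minor 7th chord = root + minor 3rd + perfect 5th + minor 7th
Seventh chords stack in thirds, so the letter names are D-F-A-C
Root: Db
Minor 3rd above Db: Fb
Perfect 5th above Db: Ab
Minor 7th above Db: Cb
Chord = Db Fb Ab Cb


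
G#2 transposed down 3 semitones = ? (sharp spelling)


G#2: chromatic position 8 in octave 2 → absolute = 2×12 + 8 = 32
Transpose down 3: 32 - 3 = 29
29 = 2×12 + 5 → F in octave 2
Result = F2


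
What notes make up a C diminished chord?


Diminished triad = root + minor 3rd (3 semitones) + diminished 5th (6 semitones)
A triad on C stacks thirds, so the chord tones use letter names C-E-G
Root: C
Minor 3rd above C: Eb
Diminished 5th above C: Gb
Chord = C Eb Gb


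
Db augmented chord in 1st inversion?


Step by step:
Root position: Db F A
1st inversion: move root up an octave
Bass note: F
Notes (bottom to top) = F A Db


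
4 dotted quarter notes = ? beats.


Reasoning:
Base quarter note = 1 beat
Dot 1 adds half the previous value: +1/2
One dotted quarter = 1 + 1/2 = 3/2
4 of them = 4 × 3/2 = 6
= 6 beats


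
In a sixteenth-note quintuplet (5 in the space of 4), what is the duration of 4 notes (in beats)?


Reasoning:
Quintuplet: 5 notes occupy the space of 4 sixteenth notes
Space = 4 × 1/4 = 1 beat
Each quintuplet note = 1 / 5 = 1/5 beats
4 notes = 4 × 1/5 = 4/5
= 4/5 beats


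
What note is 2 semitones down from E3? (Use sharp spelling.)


Solution.
E3: chromatic position 4 in octave 3 → absolute = 3×12 + 4 = 40
Transpose down 2: 40 - 2 = 38
38 = 3×12 + 2 → D in octave 3
Result = D3


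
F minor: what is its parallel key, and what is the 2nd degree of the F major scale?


Working:
Parallel keys share the same tonic but differ in mode
F minor → parallel is F major
F major scale: F G A Bb C D E
= F major; 2nd degree = G


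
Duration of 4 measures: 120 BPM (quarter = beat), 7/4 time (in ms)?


Reasoning:
Quarter-note beat duration = 60000 / 120 ms
Beats per measure (7/4) = 7
One measure = 7 × 60000 / 120 = 420000 / 120 ms
4 measures = 4 × 420000 / 120 = 1680000 / 120
= 14000.0 ms


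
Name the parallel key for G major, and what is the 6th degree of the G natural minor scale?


Solution.
Parallel keys share the same tonic but differ in mode
G major → parallel is G minor
G natural minor scale: G A Bb C D Eb F
= G minor; 6th degree = Eb


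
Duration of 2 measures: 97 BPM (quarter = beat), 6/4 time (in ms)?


Let's work it out.
Quarter-note beat duration = 60000 / 97 ms
Beats per measure (6/4) = 6
One measure = 6 × 60000 / 97 = 360000 / 97 ms
2 measures = 2 × 360000 / 97 = 720000 / 97
= 7422.7 ms


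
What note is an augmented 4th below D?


Reasoning:
A 4th spans 4 letter names, so from D we land on A
An augmented 4th = 6 semitones below D
Spell A at that pitch: Ab
= Ab


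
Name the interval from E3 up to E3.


Step by step:
Letter names: E → E spans 1 letter name → a unison
Semitones: E3 → E3 = 0 half-steps
A unison of 0 semitones is a perfect unison
= perfect unison


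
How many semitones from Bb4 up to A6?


Working:
Absolute semitone position = octave×12 + chromatic position
Bb4: 4×12 + 10 = 58
A6: 6×12 + 9 = 81
Difference = 81 - 58 = 23
= 23 semitones


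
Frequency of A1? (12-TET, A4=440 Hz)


Reasoning:
f = 440 × 2^(n/12) where n = semitones from A4
A1: -36 semitones from A4
f = 440 × 2^(-36/12)
f = 55.00 Hz


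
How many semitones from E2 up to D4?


Solution.
Absolute semitone position = octave×12 + chromatic position
E2: 2×12 + 4 = 28
D4: 4×12 + 2 = 50
Difference = 50 - 28 = 22
= 22 semitones


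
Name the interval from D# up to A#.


Reasoning:
Letter names: D → A spans 5 letter names → a 5th
Semitones: D# → A# = 7 half-steps
A 5th of 7 semitones is a perfect 5th
= perfect 5th


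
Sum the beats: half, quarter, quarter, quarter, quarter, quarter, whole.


Solution.
Beat values:
  half = 2 beats
  quarter = 1 beat
  quarter = 1 beat
  quarter = 1 beat
  quarter = 1 beat
  quarter = 1 beat
  whole = 4 beats
Sum = 2 + 1 + 1 + 1 + 1 + 1 + 4
= 11 beats


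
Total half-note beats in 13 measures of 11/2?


Working:
Time signature 11/2: the bottom number 2 means the half note gets one count
The top number 11 means 11 half-note beats per measure
Total = 11 × 13 measures
= 143 half-note beats


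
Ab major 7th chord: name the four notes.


Working:
Major 7th chord = root + major 3rd + perfect 5th + major 7th
Seventh chords stack in thirds, so the letter names are A-C-E-G
Root: Ab
Major 3rd above Ab: C
Perfect 5th above Ab: Eb
Major 7th above Ab: G
Chord = Ab C Eb G


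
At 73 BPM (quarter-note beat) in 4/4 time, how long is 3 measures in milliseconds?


Reasoning:
Quarter-note beat duration = 60000 / 73 ms
Beats per measure (4/4) = 4
One measure = 4 × 60000 / 73 = 240000 / 73 ms
3 measures = 3 × 240000 / 73 = 720000 / 73
= 9863.0 ms


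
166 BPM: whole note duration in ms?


One quarter-note beat = 60000 / BPM = 60000 / 166 ms
Whole note = 4 × quarter note
Duration = 4 × 60000 / 166 = 240000 / 166
= 1445.8 ms


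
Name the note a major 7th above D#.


A 7th spans 7 letter names, so from D we land on C
A major 7th = 11 semitones above D#
Spell C at that pitch: C##
= C##


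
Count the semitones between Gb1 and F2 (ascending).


Step by step:
Absolute semitone position = octave×12 + chromatic position
Gb1: 1×12 + 6 = 18
F2: 2×12 + 5 = 29
Difference = 29 - 18 = 11
= 11 semitones


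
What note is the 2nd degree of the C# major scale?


Major scale pattern: W-W-H-W-W-W-H (2-2-1-2-2-2-1 semitones)
Starting from C#:
  C# + 2 semitones → D#
  D# + 2 semitones → E#
  E# + 1 semitone → F#
  F# + 2 semitones → G#
  G# + 2 semitones → A#
  A# + 2 semitones → B#
  B# + 1 semitone → C#
Scale: C# D# E# F# G# A# B#
Degree 2 = D#


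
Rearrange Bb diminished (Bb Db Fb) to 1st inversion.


Root position: Bb Db Fb
1st inversion: move root up an octave
Bass note: Db
Notes (bottom to top) = Db Fb Bb


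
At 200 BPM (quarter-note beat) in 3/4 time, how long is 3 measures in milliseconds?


Step by step:
Quarter-note beat duration = 60000 / 200 ms
Beats per measure (3/4) = 3
One measure = 3 × 60000 / 200 = 180000 / 200 ms
3 measures = 3 × 180000 / 200 = 540000 / 200
= 2700.0 ms


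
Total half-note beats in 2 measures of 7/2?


Solution.
Time signature 7/2: the bottom number 2 means the half note gets one count
The top number 7 means 7 half-note beats per measure
Total = 7 × 2 measures
= 14 half-note beats


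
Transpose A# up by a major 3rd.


Step by step:
major 3rd: 3 letter names, 4 semitones
Letter: A + 2 → C
Pitch: A# + 4 semitones, spelled as a C → C##
= C##


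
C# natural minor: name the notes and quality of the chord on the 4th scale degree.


Solution.
C# natural minor scale: C# D# E F# G# A B
Diatonic triad on degree 4 stacks scale notes 4, 6, 1: F# A C#
F#→A = 3 semitones; F#→C# = 7 semitones → minor triad
= F# A C# (minor)


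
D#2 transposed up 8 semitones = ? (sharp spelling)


D#2: chromatic position 3 in octave 2 → absolute = 2×12 + 3 = 27
Transpose up 8: 27 + 8 = 35
35 = 2×12 + 11 → B in octave 2
Result = B2


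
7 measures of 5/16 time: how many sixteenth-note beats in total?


Step by step:
Time signature 5/16: the bottom number 16 means the sixteenth note gets one count
The top number 5 means 5 sixteenth-note beats per measure
Total = 5 × 7 measures
= 35 sixteenth-note beats


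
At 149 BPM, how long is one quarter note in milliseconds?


One quarter-note beat = 60000 / BPM = 60000 / 149 ms
Duration = 60000 / 149
= 402.7 ms


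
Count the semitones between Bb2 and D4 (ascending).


Reasoning:
Absolute semitone position = octave×12 + chromatic position
Bb2: 2×12 + 10 = 34
D4: 4×12 + 2 = 50
Difference = 50 - 34 = 16
= 16 semitones


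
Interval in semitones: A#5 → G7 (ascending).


Step by step:
Absolute semitone position = octave×12 + chromatic position
A#5: 5×12 + 10 = 70
G7: 7×12 + 7 = 91
Difference = 91 - 70 = 21
= 21 semitones


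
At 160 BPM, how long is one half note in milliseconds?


Let's work it out.
One quarter-note beat = 60000 / BPM = 60000 / 160 ms
Half note = 2 × quarter note
Duration = 2 × 60000 / 160 = 120000 / 160
= 750.0 ms


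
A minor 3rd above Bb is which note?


Working:
A 3rd spans 3 letter names, so from B we land on D
A minor 3rd = 3 semitones above Bb
Spell D at that pitch: Db
= Db


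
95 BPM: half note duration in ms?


One quarter-note beat = 60000 / BPM = 60000 / 95 ms
Half note = 2 × quarter note
Duration = 2 × 60000 / 95 = 120000 / 95
= 1263.2 ms


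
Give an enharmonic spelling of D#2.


Let's work it out.
Enharmonic notes sound the same pitch but are spelled with different letter names
D# and Eb name the same pitch class
= Eb2


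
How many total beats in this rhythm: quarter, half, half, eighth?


Let's work it out.
Beat values:
  quarter = 1 beat
  half = 2 beats
  half = 2 beats
  eighth = 0.5 beats
Sum = 1 + 2 + 2 + 0.5
= 5.5 beats


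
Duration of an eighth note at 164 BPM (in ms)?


Step by step:
One quarter-note beat = 60000 / BPM = 60000 / 164 ms
Eighth note = 1/2 × quarter note
Duration = 1/2 × 60000 / 164 = 30000 / 164
= 182.9 ms


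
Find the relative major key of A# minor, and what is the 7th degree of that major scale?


Working:
The relative major shares the key signature and is a minor 3rd above the minor tonic
A minor 3rd above A# is C#
→ relative major of A# minor is C# major
C# major scale: C# D# E# F# G# A# B#
= C# major; 7th degree = B#


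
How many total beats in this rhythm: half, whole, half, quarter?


Working:
Beat values:
  half = 2 beats
  whole = 4 beats
  half = 2 beats
  quarter = 1 beat
Sum = 2 + 4 + 2 + 1
= 9 beats


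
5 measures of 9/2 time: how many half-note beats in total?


Reasoning:
Time signature 9/2: the bottom number 2 means the half note gets one count
The top number 9 means 9 half-note beats per measure
Total = 9 × 5 measures
= 45 half-note beats


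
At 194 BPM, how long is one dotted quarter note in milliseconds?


One quarter-note beat = 60000 / BPM = 60000 / 194 ms
Dotted quarter note = 3/2 × quarter note
Duration = 3/2 × 60000 / 194 = 90000 / 194
= 463.9 ms


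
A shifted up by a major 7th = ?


Solution.
major 7th: 7 letter names, 11 semitones
Letter: A + 6 → G
Pitch: A + 11 semitones, spelled as a G → G#
= G#


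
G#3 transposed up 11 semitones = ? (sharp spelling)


G#3: chromatic position 8 in octave 3 → absolute = 3×12 + 8 = 44
Transpose up 11: 44 + 11 = 55
55 = 4×12 + 7 → G in octave 4
Result = G4


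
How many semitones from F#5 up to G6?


Let's work it out.
Absolute semitone position = octave×12 + chromatic position
F#5: 5×12 + 6 = 66
G6: 6×12 + 7 = 79
Difference = 79 - 66 = 13
= 13 semitones


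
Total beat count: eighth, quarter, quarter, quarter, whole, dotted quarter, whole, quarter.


Reasoning:
Beat values:
  eighth = 0.5 beats
  quarter = 1 beat
  quarter = 1 beat
  quarter = 1 beat
  whole = 4 beats
  dotted quarter = 1.5 beats
  whole = 4 beats
  quarter = 1 beat
Sum = 0.5 + 1 + 1 + 1 + 4 + 1.5 + 4 + 1
= 14 beats


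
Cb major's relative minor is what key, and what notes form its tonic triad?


The relative minor shares the major's key signature and starts on its 6th degree
6th degree = a major 6th above the tonic; a major 6th above Cb is Ab
→ relative minor of Cb major is Ab minor
Tonic triad of Ab minor = root + minor 3rd + perfect 5th = Ab Cb Eb
= Ab minor; triad = Ab Cb Eb


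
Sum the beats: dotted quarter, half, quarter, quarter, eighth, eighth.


Reasoning:
Beat values:
  dotted quarter = 1.5 beats
  half = 2 beats
  quarter = 1 beat
  quarter = 1 beat
  eighth = 0.5 beats
  eighth = 0.5 beats
Sum = 1.5 + 2 + 1 + 1 + 0.5 + 0.5
= 6.5 beats


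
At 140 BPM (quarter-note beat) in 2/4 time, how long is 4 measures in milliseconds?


Step by step:
Quarter-note beat duration = 60000 / 140 ms
Beats per measure (2/4) = 2
One measure = 2 × 60000 / 140 = 120000 / 140 ms
4 measures = 4 × 120000 / 140 = 480000 / 140
= 3428.6 ms


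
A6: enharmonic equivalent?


Step by step:
Enharmonic notes sound the same pitch but are spelled with different letter names
A and Bbb name the same pitch class
= Bbb6


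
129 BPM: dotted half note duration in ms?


Solution.
One quarter-note beat = 60000 / BPM = 60000 / 129 ms
Dotted half note = 3 × quarter note
Duration = 3 × 60000 / 129 = 180000 / 129
= 1395.3 ms


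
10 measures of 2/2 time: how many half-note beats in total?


Time signature 2/2: the bottom number 2 means the half note gets one count
The top number 2 means 2 half-note beats per measure
Total = 2 × 10 measures
= 20 half-note beats


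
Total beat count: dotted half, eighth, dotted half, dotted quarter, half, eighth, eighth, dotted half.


Reasoning:
Beat values:
  dotted half = 3 beats
  eighth = 0.5 beats
  dotted half = 3 beats
  dotted quarter = 1.5 beats
  half = 2 beats
  eighth = 0.5 beats
  eighth = 0.5 beats
  dotted half = 3 beats
Sum = 3 + 0.5 + 3 + 1.5 + 2 + 0.5 + 0.5 + 3
= 14 beats


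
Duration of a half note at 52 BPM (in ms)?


Solution.
One quarter-note beat = 60000 / BPM = 60000 / 52 ms
Half note = 2 × quarter note
Duration = 2 × 60000 / 52 = 120000 / 52
= 2307.7 ms


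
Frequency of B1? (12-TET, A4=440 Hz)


Let's work it out.
f = 440 × 2^(n/12) where n = semitones from A4
B1: -34 semitones from A4
f = 440 × 2^(-34/12)
f = 61.74 Hz


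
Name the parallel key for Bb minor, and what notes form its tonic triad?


Parallel keys share the same tonic but differ in mode
Bb minor → parallel is Bb major
Tonic triad of Bb major = Bb D F
= Bb major; triad = Bb D F


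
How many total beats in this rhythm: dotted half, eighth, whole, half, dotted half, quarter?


Let's work it out.
Beat values:
  dotted half = 3 beats
  eighth = 0.5 beats
  whole = 4 beats
  half = 2 beats
  dotted half = 3 beats
  quarter = 1 beat
Sum = 3 + 0.5 + 4 + 2 + 3 + 1
= 13.5 beats


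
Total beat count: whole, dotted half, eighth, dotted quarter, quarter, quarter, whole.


Let's work it out.
Beat values:
  whole = 4 beats
  dotted half = 3 beats
  eighth = 0.5 beats
  dotted quarter = 1.5 beats
  quarter = 1 beat
  quarter = 1 beat
  whole = 4 beats
Sum = 4 + 3 + 0.5 + 1.5 + 1 + 1 + 4
= 15 beats


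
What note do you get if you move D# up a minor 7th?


minor 7th: 7 letter names, 10 semitones
Letter: D + 6 → C
Pitch: D# + 10 semitones, spelled as a C → C#
= C#


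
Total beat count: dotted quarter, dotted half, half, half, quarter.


Step by step:
Beat values:
  dotted quarter = 1.5 beats
  dotted half = 3 beats
  half = 2 beats
  half = 2 beats
  quarter = 1 beat
Sum = 1.5 + 3 + 2 + 2 + 1
= 9.5 beats


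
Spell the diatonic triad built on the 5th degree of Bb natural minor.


Step by step:
Bb natural minor scale: Bb C Db Eb F Gb Ab
Diatonic triad on degree 5 stacks scale notes 5, 7, 2: F Ab C
F→Ab = 3 semitones; F→C = 7 semitones → minor triad
= F Ab C (minor)


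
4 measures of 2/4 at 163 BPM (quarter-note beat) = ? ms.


Reasoning:
Quarter-note beat duration = 60000 / 163 ms
Beats per measure (2/4) = 2
One measure = 2 × 60000 / 163 = 120000 / 163 ms
4 measures = 4 × 120000 / 163 = 480000 / 163
= 2944.8 ms


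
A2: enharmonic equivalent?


Let's work it out.
Enharmonic notes sound the same pitch but are spelled with different letter names
A and Bbb name the same pitch class
= Bbb2


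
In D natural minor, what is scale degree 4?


Reasoning:
Natural minor scale pattern: W-H-W-W-H-W-W (2-1-2-2-1-2-2 semitones)
Starting from D:
  D + 2 semitones → E
  E + 1 semitone → F
  F + 2 semitones → G
  G + 2 semitones → A
  A + 1 semitone → Bb
  Bb + 2 semitones → C
  C + 2 semitones → D
Scale: D E F G A Bb C
Degree 4 = G


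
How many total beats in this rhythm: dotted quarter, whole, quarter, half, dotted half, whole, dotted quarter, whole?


Beat values:
  dotted quarter = 1.5 beats
  whole = 4 beats
  quarter = 1 beat
  half = 2 beats
  dotted half = 3 beats
  whole = 4 beats
  dotted quarter = 1.5 beats
  whole = 4 beats
Sum = 1.5 + 4 + 1 + 2 + 3 + 4 + 1.5 + 4
= 21 beats
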